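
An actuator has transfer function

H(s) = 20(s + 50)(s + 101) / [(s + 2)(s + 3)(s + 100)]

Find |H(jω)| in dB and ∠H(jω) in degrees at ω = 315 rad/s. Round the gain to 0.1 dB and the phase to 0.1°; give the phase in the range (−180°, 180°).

-23.8 dB, -98.3°

At s = jω = j315:
zero (s+50): 50 + j315 → |·| = √(50²+315²) = √101725 ≈ 318.94, ∠ = arctan(315/50) ≈ 80.98°
zero (s+101): 101 + j315 → |·| = √(101²+315²) = √109426 ≈ 330.8, ∠ = arctan(315/101) ≈ 72.22°
pole (s+2): 2 + j315 → |·| = √(2²+315²) = √99229 ≈ 315.01, ∠ = arctan(315/2) ≈ 89.64°
pole (s+3): 3 + j315 → |·| = √(3²+315²) = √99234 ≈ 315.01, ∠ = arctan(315/3) ≈ 89.45°
pole (s+100): 100 + j315 → |·| = √(100²+315²) = √109225 ≈ 330.49, ∠ = arctan(315/100) ≈ 72.39°
|H| = 20 · 1.0551e+05 / 3.2795e+07 ≈ 0.064345
Gain = 20 log₁₀(0.064345) ≈ -23.83 dB
∠H = 153.20° − 251.48° = -98.28°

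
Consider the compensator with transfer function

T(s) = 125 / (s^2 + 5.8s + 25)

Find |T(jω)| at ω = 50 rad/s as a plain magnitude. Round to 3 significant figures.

At s = jω = j50:
quadratic: (j50)² + 5.8·j50 + 25 = -2475 + j290 → |·| ≈ 2491.9, ∠ ≈ 173.32°
|T| = 125 / 2491.9 ≈ 0.050163

0.0502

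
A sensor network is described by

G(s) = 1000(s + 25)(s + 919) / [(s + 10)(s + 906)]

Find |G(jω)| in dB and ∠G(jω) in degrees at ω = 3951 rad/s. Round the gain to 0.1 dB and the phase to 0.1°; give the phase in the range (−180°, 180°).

At s = jω = j3951:
zero (s+25): 25 + j3951 → |·| = √(25²+3951²) = √15611026 ≈ 3951.1, ∠ = arctan(3951/25) ≈ 89.64°
zero (s+919): 919 + j3951 → |·| = √(919²+3951²) = √16454962 ≈ 4056.5, ∠ = arctan(3951/919) ≈ 76.91°
pole (s+10): 10 + j3951 → |·| = √(10²+3951²) = √15610501 ≈ 3951, ∠ = arctan(3951/10) ≈ 89.85°
pole (s+906): 906 + j3951 → |·| = √(906²+3951²) = √16431237 ≈ 4053.5, ∠ = arctan(3951/906) ≈ 77.08°
|G| = 1000 · 1.6028e+07 / 1.6015e+07 ≈ 1000.8
Gain = 20 log₁₀(1000.8) ≈ 60.01 dB
∠G = 166.55° − 166.93° = -0.38°

60.0 dB, -0.4°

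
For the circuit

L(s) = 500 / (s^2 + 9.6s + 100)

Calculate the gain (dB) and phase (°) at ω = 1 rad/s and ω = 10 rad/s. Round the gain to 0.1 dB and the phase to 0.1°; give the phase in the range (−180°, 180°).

ω = 1: 14.0 dB, -5.5°; ω = 10: 14.3 dB, -90.0°

At s = jω = j1:
quadratic: (j1)² + 9.6·j1 + 100 = 99 + j9.6 → |·| ≈ 99.464, ∠ ≈ 5.54°
|L| = 500 / 99.464 ≈ 5.0269
Gain = 20 log₁₀(5.0269) ≈ 14.03 dB
∠L = 0.00° − 5.54° = -5.54°

At s = jω = j10:
quadratic: (j10)² + 9.6·j10 + 100 = 0 + j96 → |·| ≈ 96, ∠ ≈ 90.00°
|L| = 500 / 96 ≈ 5.2083
Gain = 20 log₁₀(5.2083) ≈ 14.33 dB
∠L = 0.00° − 90.00° = -90.00°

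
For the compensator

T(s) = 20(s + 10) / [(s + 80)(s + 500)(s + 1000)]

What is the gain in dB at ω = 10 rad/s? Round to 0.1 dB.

-103.1 dB

At s = jω = j10:
zero (s+10): 10 + j10 → |·| = √(10²+10²) = √200 ≈ 14.142, ∠ = arctan(10/10) ≈ 45.00°
pole (s+80): 80 + j10 → |·| = √(80²+10²) = √6500 ≈ 80.623, ∠ = arctan(10/80) ≈ 7.13°
pole (s+500): 500 + j10 → |·| = √(500²+10²) = √250100 ≈ 500.1, ∠ = arctan(10/500) ≈ 1.15°
pole (s+1000): 1000 + j10 → |·| = √(1000²+10²) = √1000100 ≈ 1000, ∠ = arctan(10/1000) ≈ 0.57°
|T| = 20 · 14.142 / 4.032e+07 ≈ 7.0149e-06
Gain = 20 log₁₀(7.0149e-06) ≈ -103.08 dB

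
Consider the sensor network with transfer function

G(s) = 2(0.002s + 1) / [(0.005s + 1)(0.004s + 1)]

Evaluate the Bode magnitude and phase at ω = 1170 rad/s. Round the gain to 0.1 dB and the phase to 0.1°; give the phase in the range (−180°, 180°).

At ω = 1170 rad/s:
zero (1 + j1170·0.002) = 1 + j2.34 → |·| ≈ 2.5447, ∠ ≈ 66.86°
pole (1 + j1170·0.005) = 1 + j5.85 → |·| ≈ 5.9349, ∠ ≈ 80.30°
pole (1 + j1170·0.004) = 1 + j4.68 → |·| ≈ 4.7856, ∠ ≈ 77.94°
|G| = 2 · 2.5447 / (5.9349 · 4.7856) ≈ 0.17919
Gain = 20 log₁₀(0.17919) ≈ -14.93 dB
∠G = (66.86°) − (80.30° + 77.94°) = -91.38°

-14.9 dB, -91.4°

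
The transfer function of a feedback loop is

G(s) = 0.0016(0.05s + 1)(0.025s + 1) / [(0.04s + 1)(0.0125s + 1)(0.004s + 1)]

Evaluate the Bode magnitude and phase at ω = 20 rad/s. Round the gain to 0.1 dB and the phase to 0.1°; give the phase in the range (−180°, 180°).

At ω = 20 rad/s:
zero (1 + j20·0.05) = 1 + j1 → |·| ≈ 1.4142, ∠ ≈ 45.00°
zero (1 + j20·0.025) = 1 + j0.5 → |·| ≈ 1.118, ∠ ≈ 26.57°
pole (1 + j20·0.04) = 1 + j0.8 → |·| ≈ 1.2806, ∠ ≈ 38.66°
pole (1 + j20·0.0125) = 1 + j0.25 → |·| ≈ 1.0308, ∠ ≈ 14.04°
pole (1 + j20·0.004) = 1 + j0.08 → |·| ≈ 1.0032, ∠ ≈ 4.57°
|G| = 0.0016 · 1.4142 · 1.118 / (1.2806 · 1.0308 · 1.0032) ≈ 0.0019103
Gain = 20 log₁₀(0.0019103) ≈ -54.38 dB
∠G = (45.00° + 26.57°) − (38.66° + 14.04° + 4.57°) = 14.30°

-54.4 dB, 14.3°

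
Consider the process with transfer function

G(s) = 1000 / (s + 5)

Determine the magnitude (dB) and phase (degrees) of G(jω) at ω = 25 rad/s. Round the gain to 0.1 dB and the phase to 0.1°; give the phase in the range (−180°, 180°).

31.9 dB, -78.7°

At s = jω = j25:
pole (s+5): 5 + j25 → |·| = √(5²+25²) = √650 ≈ 25.495, ∠ = arctan(25/5) ≈ 78.69°
|G| = 1000 / 25.495 ≈ 39.223
Gain = 20 log₁₀(39.223) ≈ 31.87 dB
∠G = 0.00° − 78.69° = -78.69°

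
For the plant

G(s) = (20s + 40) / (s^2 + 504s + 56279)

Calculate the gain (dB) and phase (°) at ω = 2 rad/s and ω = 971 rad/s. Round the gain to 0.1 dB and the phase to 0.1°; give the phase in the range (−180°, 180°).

ω = 2: -60.0 dB, 44.0°; ω = 971: -34.3 dB, -61.2°

Substitute s = j2:
Numerator: 20(j2) + 40 = 40 + j40
Denominator: (j2)^2 + 504(j2) + 56279 = 56275 + j1008
|N| = √(40² + 40²) ≈ 56.569, ∠N ≈ 45.00°
|D| = √(56275² + 1008²) ≈ 56284, ∠D ≈ 1.03°
|G| = 56.569 / 56284 ≈ 0.0010051
Gain = 20 log₁₀(0.0010051) ≈ -59.96 dB
∠G = 45.00° − 1.03° = 43.97°

Substitute s = j971:
Numerator: 20(j971) + 40 = 40 + j19420
Denominator: (j971)^2 + 504(j971) + 56279 = -886562 + j489384
|N| = √(40² + 19420²) ≈ 19420, ∠N ≈ 89.88°
|D| = √(886562² + 489384²) ≈ 1.0127e+06, ∠D ≈ 151.10°
|G| = 19420 / 1.0127e+06 ≈ 0.019176
Gain = 20 log₁₀(0.019176) ≈ -34.34 dB
∠G = 89.88° − 151.10° = -61.22°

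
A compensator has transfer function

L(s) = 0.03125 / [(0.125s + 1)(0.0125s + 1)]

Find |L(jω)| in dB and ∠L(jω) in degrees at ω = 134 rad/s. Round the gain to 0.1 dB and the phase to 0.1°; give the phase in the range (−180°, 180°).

At ω = 134 rad/s:
pole (1 + j134·0.125) = 1 + j16.75 → |·| ≈ 16.78, ∠ ≈ 86.58°
pole (1 + j134·0.0125) = 1 + j1.675 → |·| ≈ 1.9508, ∠ ≈ 59.16°
|L| = 0.03125 · 1 / (16.78 · 1.9508) ≈ 0.00095465
Gain = 20 log₁₀(0.00095465) ≈ -60.40 dB
∠L = (0°) − (86.58° + 59.16°) = -145.74°

-60.4 dB, -145.7°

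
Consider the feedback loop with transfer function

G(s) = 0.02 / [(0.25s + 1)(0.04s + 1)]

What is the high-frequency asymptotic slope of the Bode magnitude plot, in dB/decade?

Each pole contributes −20 dB/decade at high frequency; each zero contributes +20 dB/decade.
Net: 0 zero(s) − 2 pole(s) → -40 dB/decade.

-40 dB/decade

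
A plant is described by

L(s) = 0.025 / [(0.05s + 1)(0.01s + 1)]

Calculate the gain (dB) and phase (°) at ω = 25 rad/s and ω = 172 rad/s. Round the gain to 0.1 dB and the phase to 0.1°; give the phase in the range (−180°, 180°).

ω = 25: -36.4 dB, -65.4°; ω = 172: -56.8 dB, -143.2°

At ω = 25 rad/s:
pole (1 + j25·0.05) = 1 + j1.25 → |·| ≈ 1.6008, ∠ ≈ 51.34°
pole (1 + j25·0.01) = 1 + j0.25 → |·| ≈ 1.0308, ∠ ≈ 14.04°
|L| = 0.025 · 1 / (1.6008 · 1.0308) ≈ 0.015151
Gain = 20 log₁₀(0.015151) ≈ -36.39 dB
∠L = (0°) − (51.34° + 14.04°) = -65.38°

At ω = 172 rad/s:
pole (1 + j172·0.05) = 1 + j8.6 → |·| ≈ 8.6579, ∠ ≈ 83.37°
pole (1 + j172·0.01) = 1 + j1.72 → |·| ≈ 1.9896, ∠ ≈ 59.83°
|L| = 0.025 · 1 / (8.6579 · 1.9896) ≈ 0.0014513
Gain = 20 log₁₀(0.0014513) ≈ -56.76 dB
∠L = (0°) − (83.37° + 59.83°) = -143.20°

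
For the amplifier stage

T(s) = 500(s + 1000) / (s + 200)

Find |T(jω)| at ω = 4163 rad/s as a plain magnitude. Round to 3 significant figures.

514

At s = jω = j4163:
zero (s+1000): 1000 + j4163 → |·| = √(1000²+4163²) = √18330569 ≈ 4281.4, ∠ = arctan(4163/1000) ≈ 76.49°
pole (s+200): 200 + j4163 → |·| = √(200²+4163²) = √17370569 ≈ 4167.8, ∠ = arctan(4163/200) ≈ 87.25°
|T| = 500 · 4281.4 / 4167.8 ≈ 513.63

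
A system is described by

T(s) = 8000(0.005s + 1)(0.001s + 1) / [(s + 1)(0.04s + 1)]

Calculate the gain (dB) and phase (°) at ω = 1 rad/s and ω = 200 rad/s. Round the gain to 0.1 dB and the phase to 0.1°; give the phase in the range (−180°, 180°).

At ω = 1 rad/s:
zero (1 + j1·0.005) = 1 + j0.005 → |·| ≈ 1, ∠ ≈ 0.29°
zero (1 + j1·0.001) = 1 + j0.001 → |·| ≈ 1, ∠ ≈ 0.06°
pole (1 + j1·1) = 1 + j1 → |·| ≈ 1.4142, ∠ ≈ 45.00°
pole (1 + j1·0.04) = 1 + j0.04 → |·| ≈ 1.0008, ∠ ≈ 2.29°
|T| = 8000 · 1 · 1 / (1.4142 · 1.0008) ≈ 5652.4
Gain = 20 log₁₀(5652.4) ≈ 75.04 dB
∠T = (0.29° + 0.06°) − (45.00° + 2.29°) = -46.94°

At ω = 200 rad/s:
zero (1 + j200·0.005) = 1 + j1 → |·| ≈ 1.4142, ∠ ≈ 45.00°
zero (1 + j200·0.001) = 1 + j0.2 → |·| ≈ 1.0198, ∠ ≈ 11.31°
pole (1 + j200·1) = 1 + j200 → |·| ≈ 200, ∠ ≈ 89.71°
pole (1 + j200·0.04) = 1 + j8 → |·| ≈ 8.0623, ∠ ≈ 82.87°
|T| = 8000 · 1.4142 · 1.0198 / (200 · 8.0623) ≈ 7.1553
Gain = 20 log₁₀(7.1553) ≈ 17.09 dB
∠T = (45.00° + 11.31°) − (89.71° + 82.87°) = -116.27°

ω = 1: 75.0 dB, -46.9°; ω = 200: 17.1 dB, -116.3°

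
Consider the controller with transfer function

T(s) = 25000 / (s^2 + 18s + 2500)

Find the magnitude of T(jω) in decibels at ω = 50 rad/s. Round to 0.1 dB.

At s = jω = j50:
quadratic: (j50)² + 18·j50 + 2500 = 0 + j900 → |·| ≈ 900, ∠ ≈ 90.00°
|T| = 25000 / 900 ≈ 27.778
Gain = 20 log₁₀(27.778) ≈ 28.87 dB

28.9 dB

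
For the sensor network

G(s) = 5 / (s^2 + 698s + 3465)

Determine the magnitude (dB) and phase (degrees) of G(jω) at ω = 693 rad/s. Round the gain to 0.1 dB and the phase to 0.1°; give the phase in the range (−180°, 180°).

Substitute s = j693:
Numerator: 5 = 5 + j0
Denominator: (j693)^2 + 698(j693) + 3465 = -476784 + j483714
|N| = √(5² + 0²) ≈ 5, ∠N ≈ 0.00°
|D| = √(476784² + 483714²) ≈ 6.7919e+05, ∠D ≈ 134.59°
|G| = 5 / 6.7919e+05 ≈ 7.3617e-06
Gain = 20 log₁₀(7.3617e-06) ≈ -102.66 dB
∠G = 0.00° − 134.59° = -134.59°

-102.7 dB, -134.6°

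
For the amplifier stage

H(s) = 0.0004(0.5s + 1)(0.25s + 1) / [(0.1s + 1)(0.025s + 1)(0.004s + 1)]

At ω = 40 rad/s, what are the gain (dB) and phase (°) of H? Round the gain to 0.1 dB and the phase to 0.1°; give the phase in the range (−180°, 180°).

-37.3 dB, 41.4°

At ω = 40 rad/s:
zero (1 + j40·0.5) = 1 + j20 → |·| ≈ 20.025, ∠ ≈ 87.14°
zero (1 + j40·0.25) = 1 + j10 → |·| ≈ 10.05, ∠ ≈ 84.29°
pole (1 + j40·0.1) = 1 + j4 → |·| ≈ 4.1231, ∠ ≈ 75.96°
pole (1 + j40·0.025) = 1 + j1 → |·| ≈ 1.4142, ∠ ≈ 45.00°
pole (1 + j40·0.004) = 1 + j0.16 → |·| ≈ 1.0127, ∠ ≈ 9.09°
|H| = 0.0004 · 20.025 · 10.05 / (4.1231 · 1.4142 · 1.0127) ≈ 0.013633
Gain = 20 log₁₀(0.013633) ≈ -37.31 dB
∠H = (87.14° + 84.29°) − (75.96° + 45.00° + 9.09°) = 41.38°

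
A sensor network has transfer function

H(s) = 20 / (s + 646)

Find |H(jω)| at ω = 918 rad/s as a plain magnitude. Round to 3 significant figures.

Substitute s = j918:
Numerator: 20 = 20 + j0
Denominator: (j918) + 646 = 646 + j918
|N| = √(20² + 0²) ≈ 20, ∠N ≈ 0.00°
|D| = √(646² + 918²) ≈ 1122.5, ∠D ≈ 54.87°
|H| = 20 / 1122.5 ≈ 0.017817

0.0178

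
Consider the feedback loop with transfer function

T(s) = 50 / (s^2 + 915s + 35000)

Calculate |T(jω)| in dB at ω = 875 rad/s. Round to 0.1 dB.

Substitute s = j875:
Numerator: 50 = 50 + j0
Denominator: (j875)^2 + 915(j875) + 35000 = -730625 + j800625
|N| = √(50² + 0²) ≈ 50, ∠N ≈ 0.00°
|D| = √(730625² + 800625²) ≈ 1.0839e+06, ∠D ≈ 132.38°
|T| = 50 / 1.0839e+06 ≈ 4.613e-05
Gain = 20 log₁₀(4.613e-05) ≈ -86.72 dB

-86.7 dB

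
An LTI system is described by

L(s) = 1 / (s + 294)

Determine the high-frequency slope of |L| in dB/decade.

-20 dB/decade

Each pole contributes −20 dB/decade at high frequency; each zero contributes +20 dB/decade.
Net: 0 zero(s) − 1 pole(s) → -20 dB/decade.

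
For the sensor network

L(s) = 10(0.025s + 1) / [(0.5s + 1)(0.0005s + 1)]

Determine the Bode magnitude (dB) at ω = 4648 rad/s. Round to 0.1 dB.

-14.1 dB

At ω = 4648 rad/s:
zero (1 + j4648·0.025) = 1 + j116.2 → |·| ≈ 116.2, ∠ ≈ 89.51°
pole (1 + j4648·0.5) = 1 + j2324 → |·| ≈ 2324, ∠ ≈ 89.98°
pole (1 + j4648·0.0005) = 1 + j2.324 → |·| ≈ 2.53, ∠ ≈ 66.72°
|L| = 10 · 116.2 / (2324 · 2.53) ≈ 0.19763
Gain = 20 log₁₀(0.19763) ≈ -14.08 dB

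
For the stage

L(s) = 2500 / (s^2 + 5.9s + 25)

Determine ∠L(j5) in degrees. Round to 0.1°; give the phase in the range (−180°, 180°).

-90.0°

At s = jω = j5:
quadratic: (j5)² + 5.9·j5 + 25 = 0 + j29.5 → |·| ≈ 29.5, ∠ ≈ 90.00°
∠L = 0.00° − 90.00° = -90.00°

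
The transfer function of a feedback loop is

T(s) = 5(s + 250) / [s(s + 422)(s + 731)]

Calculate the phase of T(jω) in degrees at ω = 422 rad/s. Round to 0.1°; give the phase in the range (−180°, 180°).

-105.6°

At s = jω = j422:
zero (s+250): 250 + j422 → |·| = √(250²+422²) = √240584 ≈ 490.49, ∠ = arctan(422/250) ≈ 59.36°
pole (s+422): 422 + j422 → |·| = √(422²+422²) = √356168 ≈ 596.8, ∠ = arctan(422/422) ≈ 45.00°
pole (s+731): 731 + j422 → |·| = √(731²+422²) = √712445 ≈ 844.06, ∠ = arctan(422/731) ≈ 30.00°
pole at origin: |s| = 422, ∠ = 90.00° (in denominator)
∠T = 59.36° − 165.00° = -105.64°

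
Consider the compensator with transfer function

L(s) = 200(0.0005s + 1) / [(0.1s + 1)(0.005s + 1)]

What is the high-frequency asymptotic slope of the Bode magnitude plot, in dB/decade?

-20 dB/decade

Each pole contributes −20 dB/decade at high frequency; each zero contributes +20 dB/decade.
Net: 1 zero(s) − 2 pole(s) → -20 dB/decade.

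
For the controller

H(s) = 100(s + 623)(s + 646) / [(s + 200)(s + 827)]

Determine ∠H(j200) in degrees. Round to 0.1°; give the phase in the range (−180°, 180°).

-23.6°

At s = jω = j200:
zero (s+623): 623 + j200 → |·| = √(623²+200²) = √428129 ≈ 654.32, ∠ = arctan(200/623) ≈ 17.80°
zero (s+646): 646 + j200 → |·| = √(646²+200²) = √457316 ≈ 676.25, ∠ = arctan(200/646) ≈ 17.20°
pole (s+200): 200 + j200 → |·| = √(200²+200²) = √80000 ≈ 282.84, ∠ = arctan(200/200) ≈ 45.00°
pole (s+827): 827 + j200 → |·| = √(827²+200²) = √723929 ≈ 850.84, ∠ = arctan(200/827) ≈ 13.60°
∠H = 35.00° − 58.60° = -23.60°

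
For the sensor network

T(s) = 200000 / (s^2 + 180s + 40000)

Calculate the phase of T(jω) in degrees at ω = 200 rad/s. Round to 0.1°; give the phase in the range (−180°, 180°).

-90.0°

At s = jω = j200:
quadratic: (j200)² + 180·j200 + 40000 = 0 + j36000 → |·| ≈ 36000, ∠ ≈ 90.00°
∠T = 0.00° − 90.00° = -90.00°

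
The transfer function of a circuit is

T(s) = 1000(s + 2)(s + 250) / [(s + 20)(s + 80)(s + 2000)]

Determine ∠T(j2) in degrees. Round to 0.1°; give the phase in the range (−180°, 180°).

At s = jω = j2:
zero (s+2): 2 + j2 → |·| = √(2²+2²) = √8 ≈ 2.8284, ∠ = arctan(2/2) ≈ 45.00°
zero (s+250): 250 + j2 → |·| = √(250²+2²) = √62504 ≈ 250.01, ∠ = arctan(2/250) ≈ 0.46°
pole (s+20): 20 + j2 → |·| = √(20²+2²) = √404 ≈ 20.1, ∠ = arctan(2/20) ≈ 5.71°
pole (s+80): 80 + j2 → |·| = √(80²+2²) = √6404 ≈ 80.025, ∠ = arctan(2/80) ≈ 1.43°
pole (s+2000): 2000 + j2 → |·| = √(2000²+2²) = √4000004 ≈ 2000, ∠ = arctan(2/2000) ≈ 0.06°
∠T = 45.46° − 7.20° = 38.26°

38.3°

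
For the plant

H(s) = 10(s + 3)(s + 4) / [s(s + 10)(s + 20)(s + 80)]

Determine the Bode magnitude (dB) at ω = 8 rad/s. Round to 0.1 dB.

At s = jω = j8:
zero (s+3): 3 + j8 → |·| = √(3²+8²) = √73 ≈ 8.544, ∠ = arctan(8/3) ≈ 69.44°
zero (s+4): 4 + j8 → |·| = √(4²+8²) = √80 ≈ 8.9443, ∠ = arctan(8/4) ≈ 63.43°
pole (s+10): 10 + j8 → |·| = √(10²+8²) = √164 ≈ 12.806, ∠ = arctan(8/10) ≈ 38.66°
pole (s+20): 20 + j8 → |·| = √(20²+8²) = √464 ≈ 21.541, ∠ = arctan(8/20) ≈ 21.80°
pole (s+80): 80 + j8 → |·| = √(80²+8²) = √6464 ≈ 80.399, ∠ = arctan(8/80) ≈ 5.71°
pole at origin: |s| = 8, ∠ = 90.00° (in denominator)
|H| = 10 · 76.42 / 1.7743e+05 ≈ 0.0043071
Gain = 20 log₁₀(0.0043071) ≈ -47.32 dB

-47.3 dB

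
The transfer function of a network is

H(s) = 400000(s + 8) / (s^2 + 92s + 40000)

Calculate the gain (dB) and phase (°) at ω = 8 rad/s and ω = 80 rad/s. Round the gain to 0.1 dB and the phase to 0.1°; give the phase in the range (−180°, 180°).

ω = 8: 41.1 dB, 43.9°; ω = 80: 59.4 dB, 71.9°

At s = jω = j8:
zero (s+8): 8 + j8 → |·| = √(8²+8²) = √128 ≈ 11.314, ∠ = arctan(8/8) ≈ 45.00°
quadratic: (j8)² + 92·j8 + 40000 = 39936 + j736 → |·| ≈ 39943, ∠ ≈ 1.06°
|H| = 400000 · 11.314 / 39943 ≈ 113.3
Gain = 20 log₁₀(113.3) ≈ 41.08 dB
∠H = 45.00° − 1.06° = 43.94°

At s = jω = j80:
zero (s+8): 8 + j80 → |·| = √(8²+80²) = √6464 ≈ 80.399, ∠ = arctan(80/8) ≈ 84.29°
quadratic: (j80)² + 92·j80 + 40000 = 33600 + j7360 → |·| ≈ 34397, ∠ ≈ 12.36°
|H| = 400000 · 80.399 / 34397 ≈ 934.95
Gain = 20 log₁₀(934.95) ≈ 59.42 dB
∠H = 84.29° − 12.36° = 71.93°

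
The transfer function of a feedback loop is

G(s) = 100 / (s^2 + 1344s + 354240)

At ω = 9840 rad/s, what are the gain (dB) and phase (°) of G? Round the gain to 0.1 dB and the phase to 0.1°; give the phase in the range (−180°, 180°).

Substitute s = j9840:
Numerator: 100 = 100 + j0
Denominator: (j9840)^2 + 1344(j9840) + 354240 = -96471360 + j13224960
|N| = √(100² + 0²) ≈ 100, ∠N ≈ 0.00°
|D| = √(96471360² + 13224960²) ≈ 9.7374e+07, ∠D ≈ 172.19°
|G| = 100 / 9.7374e+07 ≈ 1.027e-06
Gain = 20 log₁₀(1.027e-06) ≈ -119.77 dB
∠G = 0.00° − 172.19° = -172.19°

-119.8 dB, -172.2°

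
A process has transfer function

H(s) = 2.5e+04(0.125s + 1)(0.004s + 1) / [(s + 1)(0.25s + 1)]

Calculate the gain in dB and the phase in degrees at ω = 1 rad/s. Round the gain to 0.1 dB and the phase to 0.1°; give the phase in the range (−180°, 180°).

At ω = 1 rad/s:
zero (1 + j1·0.125) = 1 + j0.125 → |·| ≈ 1.0078, ∠ ≈ 7.13°
zero (1 + j1·0.004) = 1 + j0.004 → |·| ≈ 1, ∠ ≈ 0.23°
pole (1 + j1·1) = 1 + j1 → |·| ≈ 1.4142, ∠ ≈ 45.00°
pole (1 + j1·0.25) = 1 + j0.25 → |·| ≈ 1.0308, ∠ ≈ 14.04°
|H| = 2.5e+04 · 1.0078 · 1 / (1.4142 · 1.0308) ≈ 17283
Gain = 20 log₁₀(17283) ≈ 84.75 dB
∠H = (7.13° + 0.23°) − (45.00° + 14.04°) = -51.68°

84.8 dB, -51.7°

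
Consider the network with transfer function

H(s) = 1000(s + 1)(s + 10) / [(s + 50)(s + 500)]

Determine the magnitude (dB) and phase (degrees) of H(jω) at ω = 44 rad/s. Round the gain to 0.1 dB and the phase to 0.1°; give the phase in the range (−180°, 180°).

At s = jω = j44:
zero (s+1): 1 + j44 → |·| = √(1²+44²) = √1937 ≈ 44.011, ∠ = arctan(44/1) ≈ 88.70°
zero (s+10): 10 + j44 → |·| = √(10²+44²) = √2036 ≈ 45.122, ∠ = arctan(44/10) ≈ 77.20°
pole (s+50): 50 + j44 → |·| = √(50²+44²) = √4436 ≈ 66.603, ∠ = arctan(44/50) ≈ 41.35°
pole (s+500): 500 + j44 → |·| = √(500²+44²) = √251936 ≈ 501.93, ∠ = arctan(44/500) ≈ 5.03°
|H| = 1000 · 1985.9 / 33430 ≈ 59.405
Gain = 20 log₁₀(59.405) ≈ 35.48 dB
∠H = 165.90° − 46.38° = 119.52°

35.5 dB, 119.5°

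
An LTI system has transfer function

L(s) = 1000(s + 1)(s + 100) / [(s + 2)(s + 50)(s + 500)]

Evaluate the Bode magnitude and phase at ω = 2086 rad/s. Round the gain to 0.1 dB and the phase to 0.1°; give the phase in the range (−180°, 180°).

At s = jω = j2086:
zero (s+1): 1 + j2086 → |·| = √(1²+2086²) = √4351397 ≈ 2086, ∠ = arctan(2086/1) ≈ 89.97°
zero (s+100): 100 + j2086 → |·| = √(100²+2086²) = √4361396 ≈ 2088.4, ∠ = arctan(2086/100) ≈ 87.26°
pole (s+2): 2 + j2086 → |·| = √(2²+2086²) = √4351400 ≈ 2086, ∠ = arctan(2086/2) ≈ 89.95°
pole (s+50): 50 + j2086 → |·| = √(50²+2086²) = √4353896 ≈ 2086.6, ∠ = arctan(2086/50) ≈ 88.63°
pole (s+500): 500 + j2086 → |·| = √(500²+2086²) = √4601396 ≈ 2145.1, ∠ = arctan(2086/500) ≈ 76.52°
|L| = 1000 · 4.3564e+06 / 9.3369e+09 ≈ 0.46658
Gain = 20 log₁₀(0.46658) ≈ -6.62 dB
∠L = 177.23° − 255.10° = -77.87°

-6.6 dB, -77.9°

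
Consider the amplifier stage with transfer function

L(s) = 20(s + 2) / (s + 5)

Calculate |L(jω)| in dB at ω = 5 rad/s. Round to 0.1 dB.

At s = jω = j5:
zero (s+2): 2 + j5 → |·| = √(2²+5²) = √29 ≈ 5.3852, ∠ = arctan(5/2) ≈ 68.20°
pole (s+5): 5 + j5 → |·| = √(5²+5²) = √50 ≈ 7.0711, ∠ = arctan(5/5) ≈ 45.00°
|L| = 20 · 5.3852 / 7.0711 ≈ 15.232
Gain = 20 log₁₀(15.232) ≈ 23.66 dB

23.7 dB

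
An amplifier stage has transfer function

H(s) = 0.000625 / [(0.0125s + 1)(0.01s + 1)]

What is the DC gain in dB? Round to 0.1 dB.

H(0) = 0.000625 · 1 / 1 = 0.000625
20 log₁₀(0.000625) ≈ -64.08 dB

-64.1 dB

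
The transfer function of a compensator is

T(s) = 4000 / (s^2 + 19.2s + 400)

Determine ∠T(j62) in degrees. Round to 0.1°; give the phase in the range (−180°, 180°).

At s = jω = j62:
quadratic: (j62)² + 19.2·j62 + 400 = -3444 + j1190.4 → |·| ≈ 3643.9, ∠ ≈ 160.93°
∠T = 0.00° − 160.93° = -160.93°

-160.9°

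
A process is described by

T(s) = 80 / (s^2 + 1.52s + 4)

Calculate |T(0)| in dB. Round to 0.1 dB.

T(0) = 80 / 4 = 20
20 log₁₀(20) ≈ 26.02 dB

26.0 dB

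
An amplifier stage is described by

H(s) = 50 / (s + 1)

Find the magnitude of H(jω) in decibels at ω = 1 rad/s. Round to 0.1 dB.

31.0 dB

At s = jω = j1:
pole (s+1): 1 + j1 → |·| = √(1²+1²) = √2 ≈ 1.4142, ∠ = arctan(1/1) ≈ 45.00°
|H| = 50 / 1.4142 ≈ 35.356
Gain = 20 log₁₀(35.356) ≈ 30.97 dB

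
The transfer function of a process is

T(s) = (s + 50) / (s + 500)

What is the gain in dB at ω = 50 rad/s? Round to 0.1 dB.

At s = jω = j50:
zero (s+50): 50 + j50 → |·| = √(50²+50²) = √5000 ≈ 70.711, ∠ = arctan(50/50) ≈ 45.00°
pole (s+500): 500 + j50 → |·| = √(500²+50²) = √252500 ≈ 502.49, ∠ = arctan(50/500) ≈ 5.71°
|T| = 1 · 70.711 / 502.49 ≈ 0.14072
Gain = 20 log₁₀(0.14072) ≈ -17.03 dB

-17.0 dB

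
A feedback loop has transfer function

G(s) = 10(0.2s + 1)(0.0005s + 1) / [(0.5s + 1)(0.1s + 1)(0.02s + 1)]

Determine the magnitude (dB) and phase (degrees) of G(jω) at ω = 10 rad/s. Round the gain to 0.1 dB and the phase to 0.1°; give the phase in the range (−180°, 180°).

At ω = 10 rad/s:
zero (1 + j10·0.2) = 1 + j2 → |·| ≈ 2.2361, ∠ ≈ 63.43°
zero (1 + j10·0.0005) = 1 + j0.005 → |·| ≈ 1, ∠ ≈ 0.29°
pole (1 + j10·0.5) = 1 + j5 → |·| ≈ 5.099, ∠ ≈ 78.69°
pole (1 + j10·0.1) = 1 + j1 → |·| ≈ 1.4142, ∠ ≈ 45.00°
pole (1 + j10·0.02) = 1 + j0.2 → |·| ≈ 1.0198, ∠ ≈ 11.31°
|G| = 10 · 2.2361 · 1 / (5.099 · 1.4142 · 1.0198) ≈ 3.0407
Gain = 20 log₁₀(3.0407) ≈ 9.66 dB
∠G = (63.43° + 0.29°) − (78.69° + 45.00° + 11.31°) = -71.28°

9.7 dB, -71.3°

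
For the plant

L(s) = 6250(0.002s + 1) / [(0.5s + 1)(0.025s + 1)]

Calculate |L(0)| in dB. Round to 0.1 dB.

L(0) = 6250 · 1 / 1 = 6250
20 log₁₀(6250) ≈ 75.92 dB

75.9 dB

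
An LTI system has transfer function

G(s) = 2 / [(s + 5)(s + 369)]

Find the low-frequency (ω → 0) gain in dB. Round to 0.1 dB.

-59.3 dB

G(0) = 2 / (5·369) ≈ 0.001084
20 log₁₀(0.001084) ≈ -59.30 dB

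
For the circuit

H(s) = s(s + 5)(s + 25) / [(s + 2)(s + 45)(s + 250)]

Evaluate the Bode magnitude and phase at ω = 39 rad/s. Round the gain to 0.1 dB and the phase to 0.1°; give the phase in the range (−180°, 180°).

At s = jω = j39:
zero (s+5): 5 + j39 → |·| = √(5²+39²) = √1546 ≈ 39.319, ∠ = arctan(39/5) ≈ 82.69°
zero (s+25): 25 + j39 → |·| = √(25²+39²) = √2146 ≈ 46.325, ∠ = arctan(39/25) ≈ 57.34°
zero at origin: s = j39 → |·| = 39, ∠ = 90.00°
pole (s+2): 2 + j39 → |·| = √(2²+39²) = √1525 ≈ 39.051, ∠ = arctan(39/2) ≈ 87.06°
pole (s+45): 45 + j39 → |·| = √(45²+39²) = √3546 ≈ 59.548, ∠ = arctan(39/45) ≈ 40.91°
pole (s+250): 250 + j39 → |·| = √(250²+39²) = √64021 ≈ 253.02, ∠ = arctan(39/250) ≈ 8.87°
|H| = 1 · 71037 / 5.8837e+05 ≈ 0.12074
Gain = 20 log₁₀(0.12074) ≈ -18.36 dB
∠H = 230.03° − 136.84° = 93.19°

-18.4 dB, 93.2°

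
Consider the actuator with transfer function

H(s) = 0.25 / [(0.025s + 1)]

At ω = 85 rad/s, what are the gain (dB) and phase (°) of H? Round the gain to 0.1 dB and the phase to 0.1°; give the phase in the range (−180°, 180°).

-19.5 dB, -64.8°

At ω = 85 rad/s:
pole (1 + j85·0.025) = 1 + j2.125 → |·| ≈ 2.3485, ∠ ≈ 64.80°
|H| = 0.25 · 1 / (2.3485) ≈ 0.10645
Gain = 20 log₁₀(0.10645) ≈ -19.46 dB
∠H = (0°) − (64.80°) = -64.80°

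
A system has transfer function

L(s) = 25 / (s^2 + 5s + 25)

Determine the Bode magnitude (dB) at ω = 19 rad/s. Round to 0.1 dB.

At s = jω = j19:
quadratic: (j19)² + 5·j19 + 25 = -336 + j95 → |·| ≈ 349.17, ∠ ≈ 164.21°
|L| = 25 / 349.17 ≈ 0.071598
Gain = 20 log₁₀(0.071598) ≈ -22.90 dB

-22.9 dB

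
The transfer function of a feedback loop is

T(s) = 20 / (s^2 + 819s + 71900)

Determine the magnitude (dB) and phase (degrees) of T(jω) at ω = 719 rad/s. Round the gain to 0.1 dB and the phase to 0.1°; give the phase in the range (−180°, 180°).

Substitute s = j719:
Numerator: 20 = 20 + j0
Denominator: (j719)^2 + 819(j719) + 71900 = -445061 + j588861
|N| = √(20² + 0²) ≈ 20, ∠N ≈ 0.00°
|D| = √(445061² + 588861²) ≈ 7.3813e+05, ∠D ≈ 127.08°
|T| = 20 / 7.3813e+05 ≈ 2.7095e-05
Gain = 20 log₁₀(2.7095e-05) ≈ -91.34 dB
∠T = 0.00° − 127.08° = -127.08°

-91.3 dB, -127.1°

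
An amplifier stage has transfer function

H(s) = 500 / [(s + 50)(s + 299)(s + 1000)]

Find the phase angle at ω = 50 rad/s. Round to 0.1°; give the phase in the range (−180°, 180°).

At s = jω = j50:
pole (s+50): 50 + j50 → |·| = √(50²+50²) = √5000 ≈ 70.711, ∠ = arctan(50/50) ≈ 45.00°
pole (s+299): 299 + j50 → |·| = √(299²+50²) = √91901 ≈ 303.15, ∠ = arctan(50/299) ≈ 9.49°
pole (s+1000): 1000 + j50 → |·| = √(1000²+50²) = √1002500 ≈ 1001.2, ∠ = arctan(50/1000) ≈ 2.86°
∠H = 0.00° − 57.35° = -57.35°

-57.4°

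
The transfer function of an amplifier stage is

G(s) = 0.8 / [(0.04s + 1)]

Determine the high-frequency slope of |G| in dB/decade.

Each pole contributes −20 dB/decade at high frequency; each zero contributes +20 dB/decade.
Net: 0 zero(s) − 1 pole(s) → -20 dB/decade.

-20 dB/decade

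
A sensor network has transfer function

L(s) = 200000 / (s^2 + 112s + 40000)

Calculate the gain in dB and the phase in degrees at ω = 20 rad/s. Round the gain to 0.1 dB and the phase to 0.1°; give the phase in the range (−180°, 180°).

14.1 dB, -3.2°

At s = jω = j20:
quadratic: (j20)² + 112·j20 + 40000 = 39600 + j2240 → |·| ≈ 39663, ∠ ≈ 3.24°
|L| = 200000 / 39663 ≈ 5.0425
Gain = 20 log₁₀(5.0425) ≈ 14.05 dB
∠L = 0.00° − 3.24° = -3.24°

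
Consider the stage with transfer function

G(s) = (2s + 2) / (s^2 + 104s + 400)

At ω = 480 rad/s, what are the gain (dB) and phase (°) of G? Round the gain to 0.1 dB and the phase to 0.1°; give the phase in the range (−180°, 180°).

Substitute s = j480:
Numerator: 2(j480) + 2 = 2 + j960
Denominator: (j480)^2 + 104(j480) + 400 = -230000 + j49920
|N| = √(2² + 960²) ≈ 960, ∠N ≈ 89.88°
|D| = √(230000² + 49920²) ≈ 2.3536e+05, ∠D ≈ 167.75°
|G| = 960 / 2.3536e+05 ≈ 0.0040789
Gain = 20 log₁₀(0.0040789) ≈ -47.79 dB
∠G = 89.88° − 167.75° = -77.87°

-47.8 dB, -77.9°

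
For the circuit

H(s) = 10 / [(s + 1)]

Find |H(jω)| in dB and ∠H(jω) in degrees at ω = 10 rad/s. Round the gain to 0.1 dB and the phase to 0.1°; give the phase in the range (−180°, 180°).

-0.0 dB, -84.3°

At ω = 10 rad/s:
pole (1 + j10·1) = 1 + j10 → |·| ≈ 10.05, ∠ ≈ 84.29°
|H| = 10 · 1 / (10.05) ≈ 0.99502
Gain = 20 log₁₀(0.99502) ≈ -0.04 dB
∠H = (0°) − (84.29°) = -84.29°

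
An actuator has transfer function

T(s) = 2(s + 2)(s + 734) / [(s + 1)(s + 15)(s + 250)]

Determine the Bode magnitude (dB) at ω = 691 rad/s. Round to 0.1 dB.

-48.0 dB

At s = jω = j691:
zero (s+2): 2 + j691 → |·| = √(2²+691²) = √477485 ≈ 691, ∠ = arctan(691/2) ≈ 89.83°
zero (s+734): 734 + j691 → |·| = √(734²+691²) = √1016237 ≈ 1008.1, ∠ = arctan(691/734) ≈ 43.27°
pole (s+1): 1 + j691 → |·| = √(1²+691²) = √477482 ≈ 691, ∠ = arctan(691/1) ≈ 89.92°
pole (s+15): 15 + j691 → |·| = √(15²+691²) = √477706 ≈ 691.16, ∠ = arctan(691/15) ≈ 88.76°
pole (s+250): 250 + j691 → |·| = √(250²+691²) = √539981 ≈ 734.83, ∠ = arctan(691/250) ≈ 70.11°
|T| = 2 · 6.966e+05 / 3.5095e+08 ≈ 0.0039698
Gain = 20 log₁₀(0.0039698) ≈ -48.02 dB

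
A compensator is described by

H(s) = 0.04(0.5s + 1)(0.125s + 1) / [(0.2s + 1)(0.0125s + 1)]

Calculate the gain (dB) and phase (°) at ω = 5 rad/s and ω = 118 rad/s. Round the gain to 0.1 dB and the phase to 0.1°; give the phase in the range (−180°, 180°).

At ω = 5 rad/s:
zero (1 + j5·0.5) = 1 + j2.5 → |·| ≈ 2.6926, ∠ ≈ 68.20°
zero (1 + j5·0.125) = 1 + j0.625 → |·| ≈ 1.1792, ∠ ≈ 32.01°
pole (1 + j5·0.2) = 1 + j1 → |·| ≈ 1.4142, ∠ ≈ 45.00°
pole (1 + j5·0.0125) = 1 + j0.0625 → |·| ≈ 1.002, ∠ ≈ 3.58°
|H| = 0.04 · 2.6926 · 1.1792 / (1.4142 · 1.002) ≈ 0.089627
Gain = 20 log₁₀(0.089627) ≈ -20.95 dB
∠H = (68.20° + 32.01°) − (45.00° + 3.58°) = 51.63°

At ω = 118 rad/s:
zero (1 + j118·0.5) = 1 + j59 → |·| ≈ 59.008, ∠ ≈ 89.03°
zero (1 + j118·0.125) = 1 + j14.75 → |·| ≈ 14.784, ∠ ≈ 86.12°
pole (1 + j118·0.2) = 1 + j23.6 → |·| ≈ 23.621, ∠ ≈ 87.57°
pole (1 + j118·0.0125) = 1 + j1.475 → |·| ≈ 1.782, ∠ ≈ 55.86°
|H| = 0.04 · 59.008 · 14.784 / (23.621 · 1.782) ≈ 0.829
Gain = 20 log₁₀(0.829) ≈ -1.63 dB
∠H = (89.03° + 86.12°) − (87.57° + 55.86°) = 31.72°

ω = 5: -21.0 dB, 51.6°; ω = 118: -1.6 dB, 31.7°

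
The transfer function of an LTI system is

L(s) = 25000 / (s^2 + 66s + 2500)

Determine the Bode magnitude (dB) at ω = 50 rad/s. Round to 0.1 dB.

At s = jω = j50:
quadratic: (j50)² + 66·j50 + 2500 = 0 + j3300 → |·| ≈ 3300, ∠ ≈ 90.00°
|L| = 25000 / 3300 ≈ 7.5758
Gain = 20 log₁₀(7.5758) ≈ 17.59 dB

17.6 dB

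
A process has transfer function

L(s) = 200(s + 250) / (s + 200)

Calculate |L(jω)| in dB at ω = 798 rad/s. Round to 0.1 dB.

46.2 dB

At s = jω = j798:
zero (s+250): 250 + j798 → |·| = √(250²+798²) = √699304 ≈ 836.24, ∠ = arctan(798/250) ≈ 72.61°
pole (s+200): 200 + j798 → |·| = √(200²+798²) = √676804 ≈ 822.68, ∠ = arctan(798/200) ≈ 75.93°
|L| = 200 · 836.24 / 822.68 ≈ 203.3
Gain = 20 log₁₀(203.3) ≈ 46.16 dB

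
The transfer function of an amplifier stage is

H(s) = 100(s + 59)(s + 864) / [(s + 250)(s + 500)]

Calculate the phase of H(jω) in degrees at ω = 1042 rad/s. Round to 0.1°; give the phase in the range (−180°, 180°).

-3.8°

At s = jω = j1042:
zero (s+59): 59 + j1042 → |·| = √(59²+1042²) = √1089245 ≈ 1043.7, ∠ = arctan(1042/59) ≈ 86.76°
zero (s+864): 864 + j1042 → |·| = √(864²+1042²) = √1832260 ≈ 1353.6, ∠ = arctan(1042/864) ≈ 50.34°
pole (s+250): 250 + j1042 → |·| = √(250²+1042²) = √1148264 ≈ 1071.6, ∠ = arctan(1042/250) ≈ 76.51°
pole (s+500): 500 + j1042 → |·| = √(500²+1042²) = √1335764 ≈ 1155.8, ∠ = arctan(1042/500) ≈ 64.37°
∠H = 137.10° − 140.88° = -3.78°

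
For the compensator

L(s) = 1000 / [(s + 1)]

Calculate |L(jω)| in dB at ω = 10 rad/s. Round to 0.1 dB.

40.0 dB

At ω = 10 rad/s:
pole (1 + j10·1) = 1 + j10 → |·| ≈ 10.05, ∠ ≈ 84.29°
|L| = 1000 · 1 / (10.05) ≈ 99.502
Gain = 20 log₁₀(99.502) ≈ 39.96 dB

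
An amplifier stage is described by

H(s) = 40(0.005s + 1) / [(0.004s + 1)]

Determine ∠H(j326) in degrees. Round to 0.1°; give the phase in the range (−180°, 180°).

6.0°

At ω = 326 rad/s:
zero (1 + j326·0.005) = 1 + j1.63 → |·| ≈ 1.9123, ∠ ≈ 58.47°
pole (1 + j326·0.004) = 1 + j1.304 → |·| ≈ 1.6433, ∠ ≈ 52.52°
∠H = (58.47°) − (52.52°) = 5.95°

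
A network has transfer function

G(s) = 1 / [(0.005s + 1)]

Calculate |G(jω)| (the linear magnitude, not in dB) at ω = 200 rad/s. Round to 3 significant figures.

At ω = 200 rad/s:
pole (1 + j200·0.005) = 1 + j1 → |·| ≈ 1.4142, ∠ ≈ 45.00°
|G| = 1 · 1 / (1.4142) ≈ 0.70711

0.707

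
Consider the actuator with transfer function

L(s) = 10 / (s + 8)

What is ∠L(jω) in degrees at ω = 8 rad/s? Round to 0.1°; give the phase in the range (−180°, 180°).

-45.0°

At s = jω = j8:
pole (s+8): 8 + j8 → |·| = √(8²+8²) = √128 ≈ 11.314, ∠ = arctan(8/8) ≈ 45.00°
∠L = 0.00° − 45.00° = -45.00°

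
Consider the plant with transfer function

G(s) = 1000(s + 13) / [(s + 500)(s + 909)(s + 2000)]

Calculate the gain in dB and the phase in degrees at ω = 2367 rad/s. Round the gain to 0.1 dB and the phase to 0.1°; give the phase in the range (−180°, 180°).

At s = jω = j2367:
zero (s+13): 13 + j2367 → |·| = √(13²+2367²) = √5602858 ≈ 2367, ∠ = arctan(2367/13) ≈ 89.69°
pole (s+500): 500 + j2367 → |·| = √(500²+2367²) = √5852689 ≈ 2419.2, ∠ = arctan(2367/500) ≈ 78.07°
pole (s+909): 909 + j2367 → |·| = √(909²+2367²) = √6428970 ≈ 2535.5, ∠ = arctan(2367/909) ≈ 68.99°
pole (s+2000): 2000 + j2367 → |·| = √(2000²+2367²) = √9602689 ≈ 3098.8, ∠ = arctan(2367/2000) ≈ 49.80°
|G| = 1000 · 2367 / 1.9008e+10 ≈ 0.00012453
Gain = 20 log₁₀(0.00012453) ≈ -78.09 dB
∠G = 89.69° − 196.86° = -107.17°

-78.1 dB, -107.2°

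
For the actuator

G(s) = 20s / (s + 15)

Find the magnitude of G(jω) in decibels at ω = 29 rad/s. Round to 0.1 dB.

At s = jω = j29:
zero at origin: s = j29 → |·| = 29, ∠ = 90.00°
pole (s+15): 15 + j29 → |·| = √(15²+29²) = √1066 ≈ 32.65, ∠ = arctan(29/15) ≈ 62.65°
|G| = 20 · 29 / 32.65 ≈ 17.764
Gain = 20 log₁₀(17.764) ≈ 24.99 dB

25.0 dB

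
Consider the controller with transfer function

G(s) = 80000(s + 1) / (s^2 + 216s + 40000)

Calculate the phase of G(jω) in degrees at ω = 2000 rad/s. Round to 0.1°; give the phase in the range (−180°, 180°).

At s = jω = j2000:
zero (s+1): 1 + j2000 → |·| = √(1²+2000²) = √4000001 ≈ 2000, ∠ = arctan(2000/1) ≈ 89.97°
quadratic: (j2000)² + 216·j2000 + 40000 = -3960000 + j432000 → |·| ≈ 3.9835e+06, ∠ ≈ 173.77°
∠G = 89.97° − 173.77° = -83.80°

-83.8°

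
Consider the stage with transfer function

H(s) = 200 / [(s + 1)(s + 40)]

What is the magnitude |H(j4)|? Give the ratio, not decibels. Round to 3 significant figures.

1.21

At s = jω = j4:
pole (s+1): 1 + j4 → |·| = √(1²+4²) = √17 ≈ 4.1231, ∠ = arctan(4/1) ≈ 75.96°
pole (s+40): 40 + j4 → |·| = √(40²+4²) = √1616 ≈ 40.2, ∠ = arctan(4/40) ≈ 5.71°
|H| = 200 / 165.75 ≈ 1.2066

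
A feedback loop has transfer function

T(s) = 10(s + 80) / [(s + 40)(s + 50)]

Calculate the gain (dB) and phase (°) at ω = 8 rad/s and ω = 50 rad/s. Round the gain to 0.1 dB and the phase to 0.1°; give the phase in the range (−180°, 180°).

ω = 8: -8.2 dB, -14.7°; ω = 50: -13.6 dB, -64.3°

At s = jω = j8:
zero (s+80): 80 + j8 → |·| = √(80²+8²) = √6464 ≈ 80.399, ∠ = arctan(8/80) ≈ 5.71°
pole (s+40): 40 + j8 → |·| = √(40²+8²) = √1664 ≈ 40.792, ∠ = arctan(8/40) ≈ 11.31°
pole (s+50): 50 + j8 → |·| = √(50²+8²) = √2564 ≈ 50.636, ∠ = arctan(8/50) ≈ 9.09°
|T| = 10 · 80.399 / 2065.5 ≈ 0.38925
Gain = 20 log₁₀(0.38925) ≈ -8.20 dB
∠T = 5.71° − 20.40° = -14.69°

At s = jω = j50:
zero (s+80): 80 + j50 → |·| = √(80²+50²) = √8900 ≈ 94.34, ∠ = arctan(50/80) ≈ 32.01°
pole (s+40): 40 + j50 → |·| = √(40²+50²) = √4100 ≈ 64.031, ∠ = arctan(50/40) ≈ 51.34°
pole (s+50): 50 + j50 → |·| = √(50²+50²) = √5000 ≈ 70.711, ∠ = arctan(50/50) ≈ 45.00°
|T| = 10 · 94.34 / 4527.7 ≈ 0.20836
Gain = 20 log₁₀(0.20836) ≈ -13.62 dB
∠T = 32.01° − 96.34° = -64.33°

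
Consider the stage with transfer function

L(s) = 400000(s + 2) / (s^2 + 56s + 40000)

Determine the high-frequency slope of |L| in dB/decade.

-20 dB/decade

Each pole contributes −20 dB/decade at high frequency; each zero contributes +20 dB/decade.
Net: 1 zero(s) − 2 pole(s) → -20 dB/decade.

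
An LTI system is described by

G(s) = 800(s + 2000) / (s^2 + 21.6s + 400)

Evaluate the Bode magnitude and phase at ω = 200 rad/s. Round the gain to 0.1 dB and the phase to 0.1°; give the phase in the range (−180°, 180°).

At s = jω = j200:
zero (s+2000): 2000 + j200 → |·| = √(2000²+200²) = √4040000 ≈ 2010, ∠ = arctan(200/2000) ≈ 5.71°
quadratic: (j200)² + 21.6·j200 + 400 = -39600 + j4320 → |·| ≈ 39835, ∠ ≈ 173.77°
|G| = 800 · 2010 / 39835 ≈ 40.367
Gain = 20 log₁₀(40.367) ≈ 32.12 dB
∠G = 5.71° − 173.77° = -168.06°

32.1 dB, -168.1°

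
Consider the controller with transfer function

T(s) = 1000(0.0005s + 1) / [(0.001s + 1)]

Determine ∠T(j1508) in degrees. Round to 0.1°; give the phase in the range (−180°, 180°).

-19.4°

At ω = 1508 rad/s:
zero (1 + j1508·0.0005) = 1 + j0.754 → |·| ≈ 1.2524, ∠ ≈ 37.02°
pole (1 + j1508·0.001) = 1 + j1.508 → |·| ≈ 1.8094, ∠ ≈ 56.45°
∠T = (37.02°) − (56.45°) = -19.43°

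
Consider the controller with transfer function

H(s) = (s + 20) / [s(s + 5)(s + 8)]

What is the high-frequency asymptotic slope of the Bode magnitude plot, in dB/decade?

-40 dB/decade

Each pole contributes −20 dB/decade at high frequency; each zero contributes +20 dB/decade.
Net: 1 zero(s) − 3 pole(s) → -40 dB/decade.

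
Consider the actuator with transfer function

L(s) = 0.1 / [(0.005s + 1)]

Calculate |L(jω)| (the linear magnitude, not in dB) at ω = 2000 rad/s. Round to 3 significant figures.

0.00995

At ω = 2000 rad/s:
pole (1 + j2000·0.005) = 1 + j10 → |·| ≈ 10.05, ∠ ≈ 84.29°
|L| = 0.1 · 1 / (10.05) ≈ 0.0099502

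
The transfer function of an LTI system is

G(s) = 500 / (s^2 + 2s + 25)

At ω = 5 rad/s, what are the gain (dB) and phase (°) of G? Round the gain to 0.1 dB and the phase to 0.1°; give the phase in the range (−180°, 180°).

At s = jω = j5:
quadratic: (j5)² + 2·j5 + 25 = 0 + j10 → |·| ≈ 10, ∠ ≈ 90.00°
|G| = 500 / 10 ≈ 50
Gain = 20 log₁₀(50) ≈ 33.98 dB
∠G = 0.00° − 90.00° = -90.00°

34.0 dB, -90.0°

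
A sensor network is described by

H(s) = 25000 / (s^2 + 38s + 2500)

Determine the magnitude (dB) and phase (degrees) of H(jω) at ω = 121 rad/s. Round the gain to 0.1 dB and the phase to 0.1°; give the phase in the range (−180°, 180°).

At s = jω = j121:
quadratic: (j121)² + 38·j121 + 2500 = -12141 + j4598 → |·| ≈ 12983, ∠ ≈ 159.26°
|H| = 25000 / 12983 ≈ 1.9256
Gain = 20 log₁₀(1.9256) ≈ 5.69 dB
∠H = 0.00° − 159.26° = -159.26°

5.7 dB, -159.3°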